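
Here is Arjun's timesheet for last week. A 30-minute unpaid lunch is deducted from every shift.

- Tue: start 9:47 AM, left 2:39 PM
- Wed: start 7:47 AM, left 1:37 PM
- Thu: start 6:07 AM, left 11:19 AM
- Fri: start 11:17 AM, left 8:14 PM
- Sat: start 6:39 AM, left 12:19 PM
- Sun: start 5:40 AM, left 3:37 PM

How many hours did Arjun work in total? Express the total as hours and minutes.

Tue: 9:47 AM–2:39 PM = 4 h 52 min; less 30 min break → 4 h 22 min
Wed: 7:47 AM–1:37 PM = 5 h 50 min; less 30 min break → 5 h 20 min
Thu: 6:07 AM–11:19 AM = 5 h 12 min; less 30 min break → 4 h 42 min
Fri: 11:17 AM–8:14 PM = 8 h 57 min; less 30 min break → 8 h 27 min
Sat: 6:39 AM–12:19 PM = 5 h 40 min; less 30 min break → 5 h 10 min
Sun: 5:40 AM–3:37 PM = 9 h 57 min; less 30 min break → 9 h 27 min
Total: 4 h 22 min + 5 h 20 min + 4 h 42 min + 8 h 27 min + 5 h 10 min + 9 h 27 min = 37 h 28 min.

37 h 28 min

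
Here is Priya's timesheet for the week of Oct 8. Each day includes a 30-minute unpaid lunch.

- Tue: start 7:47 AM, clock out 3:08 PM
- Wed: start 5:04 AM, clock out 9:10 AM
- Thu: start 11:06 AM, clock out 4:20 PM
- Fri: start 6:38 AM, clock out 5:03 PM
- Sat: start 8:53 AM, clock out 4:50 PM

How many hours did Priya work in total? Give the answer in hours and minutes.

32 h 33 min

Tue: 7:47 AM–3:08 PM = 7 h 21 min; less 30 min break → 6 h 51 min
Wed: 5:04 AM–9:10 AM = 4 h 6 min; less 30 min break → 3 h 36 min
Thu: 11:06 AM–4:20 PM = 5 h 14 min; less 30 min break → 4 h 44 min
Fri: 6:38 AM–5:03 PM = 10 h 25 min; less 30 min break → 9 h 55 min
Sat: 8:53 AM–4:50 PM = 7 h 57 min; less 30 min break → 7 h 27 min
Total: 6 h 51 min + 3 h 36 min + 4 h 44 min + 9 h 55 min + 7 h 27 min = 32 h 33 min.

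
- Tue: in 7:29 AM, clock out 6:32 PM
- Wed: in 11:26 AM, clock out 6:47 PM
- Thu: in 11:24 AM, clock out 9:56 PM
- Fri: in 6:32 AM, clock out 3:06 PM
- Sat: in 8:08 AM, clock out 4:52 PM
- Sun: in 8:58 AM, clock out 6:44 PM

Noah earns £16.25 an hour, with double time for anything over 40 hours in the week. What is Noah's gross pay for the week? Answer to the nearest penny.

£1170.00

Tue: 7:29 AM–6:32 PM = 11 h 3 min
Wed: 11:26 AM–6:47 PM = 7 h 21 min
Thu: 11:24 AM–9:56 PM = 10 h 32 min
Fri: 6:32 AM–3:06 PM = 8 h 34 min
Sat: 8:08 AM–4:52 PM = 8 h 44 min
Sun: 8:58 AM–6:44 PM = 9 h 46 min
Total worked: 56 h 0 min = 3360 min.
Regular 40 h 0 min = 2400 min at £16.25/h; overtime 16 h 0 min = 960 min at £32.50/h.
Pay = (2400 × £16.25 + 960 × £32.50) ÷ 60 = £1170.00.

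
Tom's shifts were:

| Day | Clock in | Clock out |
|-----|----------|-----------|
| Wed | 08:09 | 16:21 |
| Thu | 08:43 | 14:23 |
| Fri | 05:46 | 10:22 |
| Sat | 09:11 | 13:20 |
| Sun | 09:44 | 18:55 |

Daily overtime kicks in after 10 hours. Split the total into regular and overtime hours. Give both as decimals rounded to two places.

Regular 31.80 hours, overtime 0.00 hours

Wed: 08:09–16:21 = 8 h 12 min
Thu: 08:43–14:23 = 5 h 40 min
Fri: 05:46–10:22 = 4 h 36 min
Sat: 09:11–13:20 = 4 h 9 min
Sun: 09:44–18:55 = 9 h 11 min
Wed reg 8 h 12 min / OT 0 h 0 min; Thu reg 5 h 40 min / OT 0 h 0 min; Fri reg 4 h 36 min / OT 0 h 0 min; Sat reg 4 h 9 min / OT 0 h 0 min; Sun reg 9 h 11 min / OT 0 h 0 min.
Totals: regular 31 h 48 min, overtime 0 h 0 min.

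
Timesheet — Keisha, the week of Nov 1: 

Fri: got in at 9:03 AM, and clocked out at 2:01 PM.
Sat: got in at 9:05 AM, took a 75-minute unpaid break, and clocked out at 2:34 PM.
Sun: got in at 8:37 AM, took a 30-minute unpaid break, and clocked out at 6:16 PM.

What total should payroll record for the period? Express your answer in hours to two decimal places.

Fri: 9:03 AM–2:01 PM = 4 h 58 min
Sat: 9:05 AM–2:34 PM = 5 h 29 min; less 75 min break → 4 h 14 min
Sun: 8:37 AM–6:16 PM = 9 h 39 min; less 30 min break → 9 h 9 min
Total: 4 h 58 min + 4 h 14 min + 9 h 9 min = 18 h 21 min.

18.35 hours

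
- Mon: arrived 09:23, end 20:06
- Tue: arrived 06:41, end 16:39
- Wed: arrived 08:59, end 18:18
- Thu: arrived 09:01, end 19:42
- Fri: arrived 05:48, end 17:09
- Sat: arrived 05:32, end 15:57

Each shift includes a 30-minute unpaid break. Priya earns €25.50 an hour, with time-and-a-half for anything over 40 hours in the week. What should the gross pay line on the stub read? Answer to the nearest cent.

€1763.96

Mon: 09:23–20:06 = 10 h 43 min; less 30 min break → 10 h 13 min
Tue: 06:41–16:39 = 9 h 58 min; less 30 min break → 9 h 28 min
Wed: 08:59–18:18 = 9 h 19 min; less 30 min break → 8 h 49 min
Thu: 09:01–19:42 = 10 h 41 min; less 30 min break → 10 h 11 min
Fri: 05:48–17:09 = 11 h 21 min; less 30 min break → 10 h 51 min
Sat: 05:32–15:57 = 10 h 25 min; less 30 min break → 9 h 55 min
Total worked: 59 h 27 min = 3567 min.
Regular 40 h 0 min = 2400 min at €25.50/h; overtime 19 h 27 min = 1167 min at €38.25/h.
Pay = (2400 × €25.50 + 1167 × €38.25) ÷ 60 = €1763.96.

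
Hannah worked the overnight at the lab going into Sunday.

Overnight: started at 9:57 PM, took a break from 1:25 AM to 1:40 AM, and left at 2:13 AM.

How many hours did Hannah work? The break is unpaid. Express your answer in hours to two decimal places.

Overnight: 9:57 PM → midnight = 2 h 3 min; midnight → 2:13 AM = 2 h 13 min; span 4 h 16 min; less 15 min break → 4 h 1 min

4.02 hours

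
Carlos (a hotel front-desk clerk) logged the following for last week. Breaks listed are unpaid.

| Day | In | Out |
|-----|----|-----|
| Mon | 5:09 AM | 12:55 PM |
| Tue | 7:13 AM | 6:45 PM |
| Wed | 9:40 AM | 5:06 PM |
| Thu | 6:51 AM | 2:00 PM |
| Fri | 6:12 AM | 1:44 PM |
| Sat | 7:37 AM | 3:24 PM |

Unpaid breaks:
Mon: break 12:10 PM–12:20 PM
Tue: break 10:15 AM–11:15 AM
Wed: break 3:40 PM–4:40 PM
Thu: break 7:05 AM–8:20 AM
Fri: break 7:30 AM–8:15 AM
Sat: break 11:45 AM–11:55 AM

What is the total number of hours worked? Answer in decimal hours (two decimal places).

44.87 hours

Mon: 5:09 AM–12:55 PM = 7 h 46 min; less 10 min break → 7 h 36 min
Tue: 7:13 AM–6:45 PM = 11 h 32 min; less 60 min break → 10 h 32 min
Wed: 9:40 AM–5:06 PM = 7 h 26 min; less 60 min break → 6 h 26 min
Thu: 6:51 AM–2:00 PM = 7 h 9 min; less 75 min break → 5 h 54 min
Fri: 6:12 AM–1:44 PM = 7 h 32 min; less 45 min break → 6 h 47 min
Sat: 7:37 AM–3:24 PM = 7 h 47 min; less 10 min break → 7 h 37 min
Total: 7 h 36 min + 10 h 32 min + 6 h 26 min + 5 h 54 min + 6 h 47 min + 7 h 37 min = 44 h 52 min.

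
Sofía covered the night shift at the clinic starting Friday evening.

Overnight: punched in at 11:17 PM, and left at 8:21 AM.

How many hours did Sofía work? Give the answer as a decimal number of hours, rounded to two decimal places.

Overnight: 11:17 PM → midnight = 0 h 43 min; midnight → 8:21 AM = 8 h 21 min; span 9 h 4 min

9.07 hours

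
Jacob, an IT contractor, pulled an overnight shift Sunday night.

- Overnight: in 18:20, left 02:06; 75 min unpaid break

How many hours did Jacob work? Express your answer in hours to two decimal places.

Overnight: 18:20 → midnight = 5 h 40 min; midnight → 02:06 = 2 h 6 min; span 7 h 46 min; less 75 min break → 6 h 31 min

6.52 hours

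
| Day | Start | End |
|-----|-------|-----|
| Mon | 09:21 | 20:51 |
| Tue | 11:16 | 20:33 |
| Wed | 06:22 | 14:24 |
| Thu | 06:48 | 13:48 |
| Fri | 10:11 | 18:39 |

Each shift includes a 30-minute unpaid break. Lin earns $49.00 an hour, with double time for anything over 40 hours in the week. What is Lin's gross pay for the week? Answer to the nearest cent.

$2134.77

Mon: 09:21–20:51 = 11 h 30 min; less 30 min break → 11 h 0 min
Tue: 11:16–20:33 = 9 h 17 min; less 30 min break → 8 h 47 min
Wed: 06:22–14:24 = 8 h 2 min; less 30 min break → 7 h 32 min
Thu: 06:48–13:48 = 7 h 0 min; less 30 min break → 6 h 30 min
Fri: 10:11–18:39 = 8 h 28 min; less 30 min break → 7 h 58 min
Total worked: 41 h 47 min = 2507 min.
Regular 40 h 0 min = 2400 min at $49.00/h; overtime 1 h 47 min = 107 min at $98.00/h.
Pay = (2400 × $49.00 + 107 × $98.00) ÷ 60 = $2134.77.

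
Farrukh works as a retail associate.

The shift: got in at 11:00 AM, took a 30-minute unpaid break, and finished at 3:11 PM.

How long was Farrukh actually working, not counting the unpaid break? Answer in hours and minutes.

The shift: 11:00 AM–3:11 PM = 4 h 11 min; less 30 min break → 3 h 41 min

3 h 41 min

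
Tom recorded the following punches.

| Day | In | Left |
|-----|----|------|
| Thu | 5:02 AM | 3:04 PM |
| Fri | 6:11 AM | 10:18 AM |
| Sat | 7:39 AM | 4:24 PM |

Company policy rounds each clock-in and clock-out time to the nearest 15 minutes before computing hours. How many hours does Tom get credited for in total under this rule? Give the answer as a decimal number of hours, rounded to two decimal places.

22.75 hours

Thu: in 5:02 AM→5:00 AM, out 3:04 PM→3:00 PM; 10 h 0 min
Fri: in 6:11 AM→6:15 AM, out 10:18 AM→10:15 AM; 4 h 0 min
Sat: in 7:39 AM→7:45 AM, out 4:24 PM→4:30 PM; 8 h 45 min
Total credited: 22 h 45 min.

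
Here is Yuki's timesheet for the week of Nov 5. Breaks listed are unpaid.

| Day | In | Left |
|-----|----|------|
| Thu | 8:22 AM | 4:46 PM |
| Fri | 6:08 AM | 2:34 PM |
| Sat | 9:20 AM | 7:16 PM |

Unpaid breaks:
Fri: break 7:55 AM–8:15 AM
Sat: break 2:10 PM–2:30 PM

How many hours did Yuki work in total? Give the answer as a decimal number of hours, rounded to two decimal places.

26.10 hours

Thu: 8:22 AM–4:46 PM = 8 h 24 min
Fri: 6:08 AM–2:34 PM = 8 h 26 min; less 20 min break → 8 h 6 min
Sat: 9:20 AM–7:16 PM = 9 h 56 min; less 20 min break → 9 h 36 min
Total: 8 h 24 min + 8 h 6 min + 9 h 36 min = 26 h 6 min.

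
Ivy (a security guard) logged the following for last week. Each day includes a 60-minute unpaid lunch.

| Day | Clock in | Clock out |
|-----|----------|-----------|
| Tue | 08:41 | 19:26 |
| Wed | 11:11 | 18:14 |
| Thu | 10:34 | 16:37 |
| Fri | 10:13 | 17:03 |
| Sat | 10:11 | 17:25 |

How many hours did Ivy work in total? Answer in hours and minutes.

32 h 55 min

Tue: 08:41–19:26 = 10 h 45 min; less 60 min break → 9 h 45 min
Wed: 11:11–18:14 = 7 h 3 min; less 60 min break → 6 h 3 min
Thu: 10:34–16:37 = 6 h 3 min; less 60 min break → 5 h 3 min
Fri: 10:13–17:03 = 6 h 50 min; less 60 min break → 5 h 50 min
Sat: 10:11–17:25 = 7 h 14 min; less 60 min break → 6 h 14 min
Total: 9 h 45 min + 6 h 3 min + 5 h 3 min + 5 h 50 min + 6 h 14 min = 32 h 55 min.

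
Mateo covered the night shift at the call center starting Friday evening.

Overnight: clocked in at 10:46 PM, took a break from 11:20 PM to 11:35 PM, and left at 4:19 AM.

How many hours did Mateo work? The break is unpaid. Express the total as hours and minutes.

5 h 18 min

Overnight: 10:46 PM → midnight = 1 h 14 min; midnight → 4:19 AM = 4 h 19 min; span 5 h 33 min; less 15 min break → 5 h 18 min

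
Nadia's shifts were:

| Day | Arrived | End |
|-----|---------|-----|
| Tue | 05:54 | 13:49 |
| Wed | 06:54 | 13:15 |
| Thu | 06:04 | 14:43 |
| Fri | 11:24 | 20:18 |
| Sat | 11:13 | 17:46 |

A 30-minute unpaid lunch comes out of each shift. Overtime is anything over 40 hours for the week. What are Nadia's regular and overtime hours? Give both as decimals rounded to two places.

Regular 35.87 hours, overtime 0.00 hours

Tue: 05:54–13:49 = 7 h 55 min; less 30 min break → 7 h 25 min
Wed: 06:54–13:15 = 6 h 21 min; less 30 min break → 5 h 51 min
Thu: 06:04–14:43 = 8 h 39 min; less 30 min break → 8 h 9 min
Fri: 11:24–20:18 = 8 h 54 min; less 30 min break → 8 h 24 min
Sat: 11:13–17:46 = 6 h 33 min; less 30 min break → 6 h 3 min
Total worked: 35 h 52 min = 35.87 h.
Threshold 40 h → overtime 0 h 0 min, regular 35 h 52 min.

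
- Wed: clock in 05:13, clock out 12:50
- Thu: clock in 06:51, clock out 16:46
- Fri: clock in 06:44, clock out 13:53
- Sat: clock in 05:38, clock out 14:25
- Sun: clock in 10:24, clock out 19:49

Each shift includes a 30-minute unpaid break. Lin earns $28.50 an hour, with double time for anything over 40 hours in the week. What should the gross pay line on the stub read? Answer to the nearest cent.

Wed: 05:13–12:50 = 7 h 37 min; less 30 min break → 7 h 7 min
Thu: 06:51–16:46 = 9 h 55 min; less 30 min break → 9 h 25 min
Fri: 06:44–13:53 = 7 h 9 min; less 30 min break → 6 h 39 min
Sat: 05:38–14:25 = 8 h 47 min; less 30 min break → 8 h 17 min
Sun: 10:24–19:49 = 9 h 25 min; less 30 min break → 8 h 55 min
Total worked: 40 h 23 min = 2423 min.
Regular 40 h 0 min = 2400 min at $28.50/h; overtime 0 h 23 min = 23 min at $57.00/h.
Pay = (2400 × $28.50 + 23 × $57.00) ÷ 60 = $1161.85.

$1161.85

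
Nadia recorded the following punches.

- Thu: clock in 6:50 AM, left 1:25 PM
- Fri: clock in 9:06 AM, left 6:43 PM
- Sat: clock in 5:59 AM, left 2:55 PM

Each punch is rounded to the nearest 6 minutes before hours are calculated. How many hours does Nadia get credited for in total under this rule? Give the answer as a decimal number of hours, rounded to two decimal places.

25.10 hours

Thu: in 6:50 AM→6:48 AM, out 1:25 PM→1:24 PM; 6 h 36 min
Fri: in 9:06 AM→9:06 AM, out 6:43 PM→6:42 PM; 9 h 36 min
Sat: in 5:59 AM→6:00 AM, out 2:55 PM→2:54 PM; 8 h 54 min
Total credited: 25 h 6 min.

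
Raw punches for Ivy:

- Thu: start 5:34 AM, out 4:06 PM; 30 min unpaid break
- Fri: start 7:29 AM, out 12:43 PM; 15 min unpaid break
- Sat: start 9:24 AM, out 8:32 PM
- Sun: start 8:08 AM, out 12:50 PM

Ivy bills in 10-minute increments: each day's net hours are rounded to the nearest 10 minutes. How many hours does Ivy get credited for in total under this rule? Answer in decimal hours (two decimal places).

Thu: 5:34 AM–4:06 PM = 10 h 32 min − 30 min = 10 h 2 min → rounds to 10 h 0 min
Fri: 7:29 AM–12:43 PM = 5 h 14 min − 15 min = 4 h 59 min → rounds to 5 h 0 min
Sat: 9:24 AM–8:32 PM = 11 h 8 min → rounds to 11 h 10 min
Sun: 8:08 AM–12:50 PM = 4 h 42 min → rounds to 4 h 40 min
Total credited: 30 h 50 min.

30.83 hours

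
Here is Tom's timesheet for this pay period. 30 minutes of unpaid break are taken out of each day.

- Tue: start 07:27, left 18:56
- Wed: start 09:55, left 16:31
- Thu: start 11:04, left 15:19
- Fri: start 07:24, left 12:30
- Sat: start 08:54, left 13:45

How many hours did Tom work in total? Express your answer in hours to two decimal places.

Tue: 07:27–18:56 = 11 h 29 min; less 30 min break → 10 h 59 min
Wed: 09:55–16:31 = 6 h 36 min; less 30 min break → 6 h 6 min
Thu: 11:04–15:19 = 4 h 15 min; less 30 min break → 3 h 45 min
Fri: 07:24–12:30 = 5 h 6 min; less 30 min break → 4 h 36 min
Sat: 08:54–13:45 = 4 h 51 min; less 30 min break → 4 h 21 min
Total: 10 h 59 min + 6 h 6 min + 3 h 45 min + 4 h 36 min + 4 h 21 min = 29 h 47 min.

29.78 hours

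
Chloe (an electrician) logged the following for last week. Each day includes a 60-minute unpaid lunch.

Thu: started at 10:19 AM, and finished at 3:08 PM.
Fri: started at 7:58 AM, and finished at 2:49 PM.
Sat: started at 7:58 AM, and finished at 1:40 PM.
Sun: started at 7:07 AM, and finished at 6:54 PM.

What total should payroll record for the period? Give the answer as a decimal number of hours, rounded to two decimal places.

Thu: 10:19 AM–3:08 PM = 4 h 49 min; less 60 min break → 3 h 49 min
Fri: 7:58 AM–2:49 PM = 6 h 51 min; less 60 min break → 5 h 51 min
Sat: 7:58 AM–1:40 PM = 5 h 42 min; less 60 min break → 4 h 42 min
Sun: 7:07 AM–6:54 PM = 11 h 47 min; less 60 min break → 10 h 47 min
Total: 3 h 49 min + 5 h 51 min + 4 h 42 min + 10 h 47 min = 25 h 9 min.

25.15 hours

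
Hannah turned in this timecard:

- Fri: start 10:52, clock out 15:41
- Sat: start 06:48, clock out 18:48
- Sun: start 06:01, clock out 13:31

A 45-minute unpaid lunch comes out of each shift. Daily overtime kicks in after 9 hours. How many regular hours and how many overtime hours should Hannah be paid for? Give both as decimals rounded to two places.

Fri: 10:52–15:41 = 4 h 49 min; less 45 min break → 4 h 4 min
Sat: 06:48–18:48 = 12 h 0 min; less 45 min break → 11 h 15 min
Sun: 06:01–13:31 = 7 h 30 min; less 45 min break → 6 h 45 min
Fri reg 4 h 4 min / OT 0 h 0 min; Sat reg 9 h 0 min / OT 2 h 15 min; Sun reg 6 h 45 min / OT 0 h 0 min.
Totals: regular 19 h 49 min, overtime 2 h 15 min.

Regular 19.82 hours, overtime 2.25 hours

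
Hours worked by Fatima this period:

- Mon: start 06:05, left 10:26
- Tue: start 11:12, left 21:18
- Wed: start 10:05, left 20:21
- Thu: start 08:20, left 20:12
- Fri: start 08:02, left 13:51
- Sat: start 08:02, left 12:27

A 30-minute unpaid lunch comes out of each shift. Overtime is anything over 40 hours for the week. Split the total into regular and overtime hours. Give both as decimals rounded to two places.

Regular 40.00 hours, overtime 3.82 hours

Mon: 06:05–10:26 = 4 h 21 min; less 30 min break → 3 h 51 min
Tue: 11:12–21:18 = 10 h 6 min; less 30 min break → 9 h 36 min
Wed: 10:05–20:21 = 10 h 16 min; less 30 min break → 9 h 46 min
Thu: 08:20–20:12 = 11 h 52 min; less 30 min break → 11 h 22 min
Fri: 08:02–13:51 = 5 h 49 min; less 30 min break → 5 h 19 min
Sat: 08:02–12:27 = 4 h 25 min; less 30 min break → 3 h 55 min
Total worked: 43 h 49 min = 43.82 h.
Threshold 40 h → overtime 3 h 49 min, regular 40 h 0 min.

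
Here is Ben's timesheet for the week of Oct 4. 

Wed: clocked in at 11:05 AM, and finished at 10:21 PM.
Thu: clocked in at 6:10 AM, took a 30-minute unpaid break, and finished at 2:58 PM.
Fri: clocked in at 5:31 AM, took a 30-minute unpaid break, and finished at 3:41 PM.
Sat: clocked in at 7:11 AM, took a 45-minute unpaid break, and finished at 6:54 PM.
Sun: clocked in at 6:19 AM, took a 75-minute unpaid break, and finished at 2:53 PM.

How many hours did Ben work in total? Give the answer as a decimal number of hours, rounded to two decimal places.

Wed: 11:05 AM–10:21 PM = 11 h 16 min
Thu: 6:10 AM–2:58 PM = 8 h 48 min; less 30 min break → 8 h 18 min
Fri: 5:31 AM–3:41 PM = 10 h 10 min; less 30 min break → 9 h 40 min
Sat: 7:11 AM–6:54 PM = 11 h 43 min; less 45 min break → 10 h 58 min
Sun: 6:19 AM–2:53 PM = 8 h 34 min; less 75 min break → 7 h 19 min
Total: 11 h 16 min + 8 h 18 min + 9 h 40 min + 10 h 58 min + 7 h 19 min = 47 h 31 min.

47.52 hours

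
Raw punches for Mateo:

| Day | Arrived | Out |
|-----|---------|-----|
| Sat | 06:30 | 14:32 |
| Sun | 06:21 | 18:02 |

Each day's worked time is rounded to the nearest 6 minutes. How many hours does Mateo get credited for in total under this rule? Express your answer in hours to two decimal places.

Sat: 06:30–14:32 = 8 h 2 min → rounds to 8 h 0 min
Sun: 06:21–18:02 = 11 h 41 min → rounds to 11 h 42 min
Total credited: 19 h 42 min.

19.70 hours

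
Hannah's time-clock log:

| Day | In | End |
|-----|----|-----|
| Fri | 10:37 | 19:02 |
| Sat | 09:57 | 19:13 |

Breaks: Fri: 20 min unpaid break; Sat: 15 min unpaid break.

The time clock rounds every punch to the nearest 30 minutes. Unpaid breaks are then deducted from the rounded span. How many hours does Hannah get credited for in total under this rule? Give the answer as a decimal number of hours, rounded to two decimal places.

16.92 hours

Fri: in 10:37→10:30, out 19:02→19:00; 8 h 30 min − 20 min = 8 h 10 min
Sat: in 09:57→10:00, out 19:13→19:00; 9 h 0 min − 15 min = 8 h 45 min
Total credited: 16 h 55 min.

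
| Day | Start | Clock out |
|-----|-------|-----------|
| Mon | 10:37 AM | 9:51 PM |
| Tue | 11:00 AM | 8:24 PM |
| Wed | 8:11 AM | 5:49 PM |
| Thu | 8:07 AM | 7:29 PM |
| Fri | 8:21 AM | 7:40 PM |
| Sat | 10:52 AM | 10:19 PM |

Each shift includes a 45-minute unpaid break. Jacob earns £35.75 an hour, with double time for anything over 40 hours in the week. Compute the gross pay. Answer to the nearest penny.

£2852.85

Mon: 10:37 AM–9:51 PM = 11 h 14 min; less 45 min break → 10 h 29 min
Tue: 11:00 AM–8:24 PM = 9 h 24 min; less 45 min break → 8 h 39 min
Wed: 8:11 AM–5:49 PM = 9 h 38 min; less 45 min break → 8 h 53 min
Thu: 8:07 AM–7:29 PM = 11 h 22 min; less 45 min break → 10 h 37 min
Fri: 8:21 AM–7:40 PM = 11 h 19 min; less 45 min break → 10 h 34 min
Sat: 10:52 AM–10:19 PM = 11 h 27 min; less 45 min break → 10 h 42 min
Total worked: 59 h 54 min = 3594 min.
Regular 40 h 0 min = 2400 min at £35.75/h; overtime 19 h 54 min = 1194 min at £71.50/h.
Pay = (2400 × £35.75 + 1194 × £71.50) ÷ 60 = £2852.85.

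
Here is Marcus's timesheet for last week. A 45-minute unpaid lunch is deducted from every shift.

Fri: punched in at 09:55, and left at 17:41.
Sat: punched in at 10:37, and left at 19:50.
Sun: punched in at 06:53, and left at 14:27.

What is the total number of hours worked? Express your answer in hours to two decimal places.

Fri: 09:55–17:41 = 7 h 46 min; less 45 min break → 7 h 1 min
Sat: 10:37–19:50 = 9 h 13 min; less 45 min break → 8 h 28 min
Sun: 06:53–14:27 = 7 h 34 min; less 45 min break → 6 h 49 min
Total: 7 h 1 min + 8 h 28 min + 6 h 49 min = 22 h 18 min.

22.30 hours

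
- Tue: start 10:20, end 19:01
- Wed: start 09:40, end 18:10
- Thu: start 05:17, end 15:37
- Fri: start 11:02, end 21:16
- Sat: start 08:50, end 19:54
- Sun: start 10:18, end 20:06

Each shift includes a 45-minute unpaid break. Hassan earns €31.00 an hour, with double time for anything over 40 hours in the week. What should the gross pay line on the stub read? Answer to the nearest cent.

€2115.23

Tue: 10:20–19:01 = 8 h 41 min; less 45 min break → 7 h 56 min
Wed: 09:40–18:10 = 8 h 30 min; less 45 min break → 7 h 45 min
Thu: 05:17–15:37 = 10 h 20 min; less 45 min break → 9 h 35 min
Fri: 11:02–21:16 = 10 h 14 min; less 45 min break → 9 h 29 min
Sat: 08:50–19:54 = 11 h 4 min; less 45 min break → 10 h 19 min
Sun: 10:18–20:06 = 9 h 48 min; less 45 min break → 9 h 3 min
Total worked: 54 h 7 min = 3247 min.
Regular 40 h 0 min = 2400 min at €31.00/h; overtime 14 h 7 min = 847 min at €62.00/h.
Pay = (2400 × €31.00 + 847 × €62.00) ÷ 60 = €2115.23.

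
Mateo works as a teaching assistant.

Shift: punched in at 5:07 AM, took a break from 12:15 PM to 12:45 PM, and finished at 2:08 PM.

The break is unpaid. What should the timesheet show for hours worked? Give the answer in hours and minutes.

8 h 31 min

Shift: 5:07 AM–2:08 PM = 9 h 1 min; less 30 min break → 8 h 31 min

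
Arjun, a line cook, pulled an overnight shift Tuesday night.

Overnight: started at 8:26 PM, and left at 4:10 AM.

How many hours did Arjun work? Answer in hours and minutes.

7 h 44 min

Overnight: 8:26 PM → midnight = 3 h 34 min; midnight → 4:10 AM = 4 h 10 min; span 7 h 44 min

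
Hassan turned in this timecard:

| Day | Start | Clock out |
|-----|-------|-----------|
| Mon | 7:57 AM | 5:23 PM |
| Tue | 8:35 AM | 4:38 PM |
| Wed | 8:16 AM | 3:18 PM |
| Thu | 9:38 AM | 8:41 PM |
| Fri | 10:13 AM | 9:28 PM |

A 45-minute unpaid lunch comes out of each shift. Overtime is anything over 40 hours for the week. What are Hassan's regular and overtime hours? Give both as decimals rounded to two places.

Regular 40.00 hours, overtime 3.07 hours

Mon: 7:57 AM–5:23 PM = 9 h 26 min; less 45 min break → 8 h 41 min
Tue: 8:35 AM–4:38 PM = 8 h 3 min; less 45 min break → 7 h 18 min
Wed: 8:16 AM–3:18 PM = 7 h 2 min; less 45 min break → 6 h 17 min
Thu: 9:38 AM–8:41 PM = 11 h 3 min; less 45 min break → 10 h 18 min
Fri: 10:13 AM–9:28 PM = 11 h 15 min; less 45 min break → 10 h 30 min
Total worked: 43 h 4 min = 43.07 h.
Threshold 40 h → overtime 3 h 4 min, regular 40 h 0 min.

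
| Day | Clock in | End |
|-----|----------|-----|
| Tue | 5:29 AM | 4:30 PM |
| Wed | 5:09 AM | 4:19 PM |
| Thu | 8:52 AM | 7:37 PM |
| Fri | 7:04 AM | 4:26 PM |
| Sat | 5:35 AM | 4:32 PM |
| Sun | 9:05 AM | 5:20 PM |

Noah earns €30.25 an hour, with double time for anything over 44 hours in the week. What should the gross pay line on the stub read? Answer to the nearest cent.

€2389.75

Tue: 5:29 AM–4:30 PM = 11 h 1 min
Wed: 5:09 AM–4:19 PM = 11 h 10 min
Thu: 8:52 AM–7:37 PM = 10 h 45 min
Fri: 7:04 AM–4:26 PM = 9 h 22 min
Sat: 5:35 AM–4:32 PM = 10 h 57 min
Sun: 9:05 AM–5:20 PM = 8 h 15 min
Total worked: 61 h 30 min = 3690 min.
Regular 44 h 0 min = 2640 min at €30.25/h; overtime 17 h 30 min = 1050 min at €60.50/h.
Pay = (2640 × €30.25 + 1050 × €60.50) ÷ 60 = €2389.75.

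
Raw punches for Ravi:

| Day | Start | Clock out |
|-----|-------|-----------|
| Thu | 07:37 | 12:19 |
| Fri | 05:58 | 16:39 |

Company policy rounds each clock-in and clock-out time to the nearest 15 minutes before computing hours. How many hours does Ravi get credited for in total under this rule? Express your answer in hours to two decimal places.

Thu: in 07:37→07:30, out 12:19→12:15; 4 h 45 min
Fri: in 05:58→06:00, out 16:39→16:45; 10 h 45 min
Total credited: 15 h 30 min.

15.50 hours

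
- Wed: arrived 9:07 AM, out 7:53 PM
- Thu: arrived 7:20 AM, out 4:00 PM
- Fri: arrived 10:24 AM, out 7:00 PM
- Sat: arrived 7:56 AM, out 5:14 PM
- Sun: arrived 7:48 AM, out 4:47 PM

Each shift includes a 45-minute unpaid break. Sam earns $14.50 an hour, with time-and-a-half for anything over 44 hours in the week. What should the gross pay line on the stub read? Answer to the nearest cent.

Wed: 9:07 AM–7:53 PM = 10 h 46 min; less 45 min break → 10 h 1 min
Thu: 7:20 AM–4:00 PM = 8 h 40 min; less 45 min break → 7 h 55 min
Fri: 10:24 AM–7:00 PM = 8 h 36 min; less 45 min break → 7 h 51 min
Sat: 7:56 AM–5:14 PM = 9 h 18 min; less 45 min break → 8 h 33 min
Sun: 7:48 AM–4:47 PM = 8 h 59 min; less 45 min break → 8 h 14 min
Total worked: 42 h 34 min = 2554 min.
Regular 42 h 34 min = 2554 min at $14.50/h; overtime 0 h 0 min = 0 min at $21.75/h.
Pay = (2554 × $14.50 + 0 × $21.75) ÷ 60 = $617.22.

$617.22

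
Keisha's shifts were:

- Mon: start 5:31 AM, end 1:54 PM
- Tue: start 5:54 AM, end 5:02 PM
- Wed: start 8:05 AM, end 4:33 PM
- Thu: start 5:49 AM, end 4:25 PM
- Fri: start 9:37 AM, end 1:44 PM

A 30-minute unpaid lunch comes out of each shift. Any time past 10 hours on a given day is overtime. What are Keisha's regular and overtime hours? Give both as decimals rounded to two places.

Regular 39.47 hours, overtime 0.73 hours

Mon: 5:31 AM–1:54 PM = 8 h 23 min; less 30 min break → 7 h 53 min
Tue: 5:54 AM–5:02 PM = 11 h 8 min; less 30 min break → 10 h 38 min
Wed: 8:05 AM–4:33 PM = 8 h 28 min; less 30 min break → 7 h 58 min
Thu: 5:49 AM–4:25 PM = 10 h 36 min; less 30 min break → 10 h 6 min
Fri: 9:37 AM–1:44 PM = 4 h 7 min; less 30 min break → 3 h 37 min
Mon reg 7 h 53 min / OT 0 h 0 min; Tue reg 10 h 0 min / OT 0 h 38 min; Wed reg 7 h 58 min / OT 0 h 0 min; Thu reg 10 h 0 min / OT 0 h 6 min; Fri reg 3 h 37 min / OT 0 h 0 min.
Totals: regular 39 h 28 min, overtime 0 h 44 min.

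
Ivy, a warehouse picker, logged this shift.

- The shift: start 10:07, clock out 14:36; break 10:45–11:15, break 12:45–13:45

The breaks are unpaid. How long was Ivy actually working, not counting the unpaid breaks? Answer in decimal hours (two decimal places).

The shift: 10:07–14:36 = 4 h 29 min; less 90 min break → 2 h 59 min

2.98 hours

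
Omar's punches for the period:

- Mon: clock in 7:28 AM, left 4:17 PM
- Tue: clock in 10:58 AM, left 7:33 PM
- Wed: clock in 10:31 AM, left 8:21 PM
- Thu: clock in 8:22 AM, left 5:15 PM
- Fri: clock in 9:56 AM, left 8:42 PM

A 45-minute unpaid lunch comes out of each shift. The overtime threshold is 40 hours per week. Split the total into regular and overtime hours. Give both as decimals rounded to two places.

Mon: 7:28 AM–4:17 PM = 8 h 49 min; less 45 min break → 8 h 4 min
Tue: 10:58 AM–7:33 PM = 8 h 35 min; less 45 min break → 7 h 50 min
Wed: 10:31 AM–8:21 PM = 9 h 50 min; less 45 min break → 9 h 5 min
Thu: 8:22 AM–5:15 PM = 8 h 53 min; less 45 min break → 8 h 8 min
Fri: 9:56 AM–8:42 PM = 10 h 46 min; less 45 min break → 10 h 1 min
Total worked: 43 h 8 min = 43.13 h.
Threshold 40 h → overtime 3 h 8 min, regular 40 h 0 min.

Regular 40.00 hours, overtime 3.13 hours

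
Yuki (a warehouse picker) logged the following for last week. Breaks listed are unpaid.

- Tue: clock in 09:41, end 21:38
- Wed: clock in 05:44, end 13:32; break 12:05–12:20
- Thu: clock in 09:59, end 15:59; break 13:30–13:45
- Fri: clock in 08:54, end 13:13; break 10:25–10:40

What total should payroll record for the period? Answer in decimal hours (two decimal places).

Tue: 09:41–21:38 = 11 h 57 min
Wed: 05:44–13:32 = 7 h 48 min; less 15 min break → 7 h 33 min
Thu: 09:59–15:59 = 6 h 0 min; less 15 min break → 5 h 45 min
Fri: 08:54–13:13 = 4 h 19 min; less 15 min break → 4 h 4 min
Total: 11 h 57 min + 7 h 33 min + 5 h 45 min + 4 h 4 min = 29 h 19 min.

29.32 hours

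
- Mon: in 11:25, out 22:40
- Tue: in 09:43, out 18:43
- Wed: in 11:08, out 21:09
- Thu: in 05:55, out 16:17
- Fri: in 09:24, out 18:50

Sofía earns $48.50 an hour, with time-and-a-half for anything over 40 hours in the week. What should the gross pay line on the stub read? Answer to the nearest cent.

$2672.35

Mon: 11:25–22:40 = 11 h 15 min
Tue: 09:43–18:43 = 9 h 0 min
Wed: 11:08–21:09 = 10 h 1 min
Thu: 05:55–16:17 = 10 h 22 min
Fri: 09:24–18:50 = 9 h 26 min
Total worked: 50 h 4 min = 3004 min.
Regular 40 h 0 min = 2400 min at $48.50/h; overtime 10 h 4 min = 604 min at $72.75/h.
Pay = (2400 × $48.50 + 604 × $72.75) ÷ 60 = $2672.35.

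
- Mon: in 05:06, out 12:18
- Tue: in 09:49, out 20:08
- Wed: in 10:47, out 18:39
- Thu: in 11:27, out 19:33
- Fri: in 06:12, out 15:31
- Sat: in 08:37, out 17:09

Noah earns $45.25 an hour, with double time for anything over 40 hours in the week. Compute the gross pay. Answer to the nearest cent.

$2835.67

Mon: 05:06–12:18 = 7 h 12 min
Tue: 09:49–20:08 = 10 h 19 min
Wed: 10:47–18:39 = 7 h 52 min
Thu: 11:27–19:33 = 8 h 6 min
Fri: 06:12–15:31 = 9 h 19 min
Sat: 08:37–17:09 = 8 h 32 min
Total worked: 51 h 20 min = 3080 min.
Regular 40 h 0 min = 2400 min at $45.25/h; overtime 11 h 20 min = 680 min at $90.50/h.
Pay = (2400 × $45.25 + 680 × $90.50) ÷ 60 = $2835.67.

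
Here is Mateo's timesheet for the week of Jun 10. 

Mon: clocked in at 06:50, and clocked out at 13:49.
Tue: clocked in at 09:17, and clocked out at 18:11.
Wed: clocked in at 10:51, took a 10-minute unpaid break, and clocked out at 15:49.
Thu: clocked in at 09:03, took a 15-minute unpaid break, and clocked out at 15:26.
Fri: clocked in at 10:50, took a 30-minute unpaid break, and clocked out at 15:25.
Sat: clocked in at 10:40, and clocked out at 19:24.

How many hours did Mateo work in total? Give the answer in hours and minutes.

Mon: 06:50–13:49 = 6 h 59 min
Tue: 09:17–18:11 = 8 h 54 min
Wed: 10:51–15:49 = 4 h 58 min; less 10 min break → 4 h 48 min
Thu: 09:03–15:26 = 6 h 23 min; less 15 min break → 6 h 8 min
Fri: 10:50–15:25 = 4 h 35 min; less 30 min break → 4 h 5 min
Sat: 10:40–19:24 = 8 h 44 min
Total: 6 h 59 min + 8 h 54 min + 4 h 48 min + 6 h 8 min + 4 h 5 min + 8 h 44 min = 39 h 38 min.

39 h 38 min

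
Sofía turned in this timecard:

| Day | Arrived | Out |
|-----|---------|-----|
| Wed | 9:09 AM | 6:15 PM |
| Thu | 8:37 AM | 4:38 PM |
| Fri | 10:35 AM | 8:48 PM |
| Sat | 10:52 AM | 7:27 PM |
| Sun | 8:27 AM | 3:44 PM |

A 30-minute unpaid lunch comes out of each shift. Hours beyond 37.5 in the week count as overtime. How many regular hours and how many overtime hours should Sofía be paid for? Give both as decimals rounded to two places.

Wed: 9:09 AM–6:15 PM = 9 h 6 min; less 30 min break → 8 h 36 min
Thu: 8:37 AM–4:38 PM = 8 h 1 min; less 30 min break → 7 h 31 min
Fri: 10:35 AM–8:48 PM = 10 h 13 min; less 30 min break → 9 h 43 min
Sat: 10:52 AM–7:27 PM = 8 h 35 min; less 30 min break → 8 h 5 min
Sun: 8:27 AM–3:44 PM = 7 h 17 min; less 30 min break → 6 h 47 min
Total worked: 40 h 42 min = 40.70 h.
Threshold 37.5 h → overtime 3 h 12 min, regular 37 h 30 min.

Regular 37.50 hours, overtime 3.20 hours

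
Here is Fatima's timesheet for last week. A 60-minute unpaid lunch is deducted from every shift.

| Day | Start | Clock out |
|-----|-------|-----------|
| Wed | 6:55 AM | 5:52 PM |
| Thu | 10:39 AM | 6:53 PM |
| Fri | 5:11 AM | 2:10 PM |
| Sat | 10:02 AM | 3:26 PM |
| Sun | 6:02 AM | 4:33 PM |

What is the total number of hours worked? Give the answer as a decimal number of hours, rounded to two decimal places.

Wed: 6:55 AM–5:52 PM = 10 h 57 min; less 60 min break → 9 h 57 min
Thu: 10:39 AM–6:53 PM = 8 h 14 min; less 60 min break → 7 h 14 min
Fri: 5:11 AM–2:10 PM = 8 h 59 min; less 60 min break → 7 h 59 min
Sat: 10:02 AM–3:26 PM = 5 h 24 min; less 60 min break → 4 h 24 min
Sun: 6:02 AM–4:33 PM = 10 h 31 min; less 60 min break → 9 h 31 min
Total: 9 h 57 min + 7 h 14 min + 7 h 59 min + 4 h 24 min + 9 h 31 min = 39 h 5 min.

39.08 hours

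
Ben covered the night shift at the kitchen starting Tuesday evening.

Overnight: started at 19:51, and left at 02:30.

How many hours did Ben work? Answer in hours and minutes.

6 h 39 min

Overnight: 19:51 → midnight = 4 h 9 min; midnight → 02:30 = 2 h 30 min; span 6 h 39 min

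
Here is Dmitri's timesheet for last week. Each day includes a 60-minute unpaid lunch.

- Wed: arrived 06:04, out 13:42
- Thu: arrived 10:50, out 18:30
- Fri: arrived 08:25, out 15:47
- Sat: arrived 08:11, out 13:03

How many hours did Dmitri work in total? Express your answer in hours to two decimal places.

Wed: 06:04–13:42 = 7 h 38 min; less 60 min break → 6 h 38 min
Thu: 10:50–18:30 = 7 h 40 min; less 60 min break → 6 h 40 min
Fri: 08:25–15:47 = 7 h 22 min; less 60 min break → 6 h 22 min
Sat: 08:11–13:03 = 4 h 52 min; less 60 min break → 3 h 52 min
Total: 6 h 38 min + 6 h 40 min + 6 h 22 min + 3 h 52 min = 23 h 32 min.

23.53 hours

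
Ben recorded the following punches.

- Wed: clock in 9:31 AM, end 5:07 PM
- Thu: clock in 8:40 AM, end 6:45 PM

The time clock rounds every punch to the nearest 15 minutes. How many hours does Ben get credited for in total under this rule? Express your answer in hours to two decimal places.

Wed: in 9:31 AM→9:30 AM, out 5:07 PM→5:00 PM; 7 h 30 min
Thu: in 8:40 AM→8:45 AM, out 6:45 PM→6:45 PM; 10 h 0 min
Total credited: 17 h 30 min.

17.50 hours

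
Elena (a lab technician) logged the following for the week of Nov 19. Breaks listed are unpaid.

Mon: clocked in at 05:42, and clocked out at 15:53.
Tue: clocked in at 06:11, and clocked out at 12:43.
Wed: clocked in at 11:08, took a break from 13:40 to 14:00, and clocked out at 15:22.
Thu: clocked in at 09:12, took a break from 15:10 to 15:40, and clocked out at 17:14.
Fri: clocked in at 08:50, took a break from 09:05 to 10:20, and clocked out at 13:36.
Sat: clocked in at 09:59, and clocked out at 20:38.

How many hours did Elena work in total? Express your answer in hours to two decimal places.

Mon: 05:42–15:53 = 10 h 11 min
Tue: 06:11–12:43 = 6 h 32 min
Wed: 11:08–15:22 = 4 h 14 min; less 20 min break → 3 h 54 min
Thu: 09:12–17:14 = 8 h 2 min; less 30 min break → 7 h 32 min
Fri: 08:50–13:36 = 4 h 46 min; less 75 min break → 3 h 31 min
Sat: 09:59–20:38 = 10 h 39 min
Total: 10 h 11 min + 6 h 32 min + 3 h 54 min + 7 h 32 min + 3 h 31 min + 10 h 39 min = 42 h 19 min.

42.32 hours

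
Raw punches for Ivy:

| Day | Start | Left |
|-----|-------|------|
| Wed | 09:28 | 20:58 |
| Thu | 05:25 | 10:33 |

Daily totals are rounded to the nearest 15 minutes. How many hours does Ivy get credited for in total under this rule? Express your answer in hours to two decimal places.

16.75 hours

Wed: 09:28–20:58 = 11 h 30 min → rounds to 11 h 30 min
Thu: 05:25–10:33 = 5 h 8 min → rounds to 5 h 15 min
Total credited: 16 h 45 min.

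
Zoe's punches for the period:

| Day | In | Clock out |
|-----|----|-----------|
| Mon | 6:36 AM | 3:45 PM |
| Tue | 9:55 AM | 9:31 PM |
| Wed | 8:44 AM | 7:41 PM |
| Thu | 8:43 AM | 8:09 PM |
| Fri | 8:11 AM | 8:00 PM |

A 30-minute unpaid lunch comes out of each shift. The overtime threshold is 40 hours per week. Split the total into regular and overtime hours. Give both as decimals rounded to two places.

Mon: 6:36 AM–3:45 PM = 9 h 9 min; less 30 min break → 8 h 39 min
Tue: 9:55 AM–9:31 PM = 11 h 36 min; less 30 min break → 11 h 6 min
Wed: 8:44 AM–7:41 PM = 10 h 57 min; less 30 min break → 10 h 27 min
Thu: 8:43 AM–8:09 PM = 11 h 26 min; less 30 min break → 10 h 56 min
Fri: 8:11 AM–8:00 PM = 11 h 49 min; less 30 min break → 11 h 19 min
Total worked: 52 h 27 min = 52.45 h.
Threshold 40 h → overtime 12 h 27 min, regular 40 h 0 min.

Regular 40.00 hours, overtime 12.45 hours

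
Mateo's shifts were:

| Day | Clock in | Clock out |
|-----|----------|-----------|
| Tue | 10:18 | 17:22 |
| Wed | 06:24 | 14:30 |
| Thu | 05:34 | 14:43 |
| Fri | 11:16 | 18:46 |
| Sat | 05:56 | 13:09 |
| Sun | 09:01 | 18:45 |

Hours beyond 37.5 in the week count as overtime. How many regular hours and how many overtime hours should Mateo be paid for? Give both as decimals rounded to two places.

Regular 37.50 hours, overtime 11.27 hours

Tue: 10:18–17:22 = 7 h 4 min
Wed: 06:24–14:30 = 8 h 6 min
Thu: 05:34–14:43 = 9 h 9 min
Fri: 11:16–18:46 = 7 h 30 min
Sat: 05:56–13:09 = 7 h 13 min
Sun: 09:01–18:45 = 9 h 44 min
Total worked: 48 h 46 min = 48.77 h.
Threshold 37.5 h → overtime 11 h 16 min, regular 37 h 30 min.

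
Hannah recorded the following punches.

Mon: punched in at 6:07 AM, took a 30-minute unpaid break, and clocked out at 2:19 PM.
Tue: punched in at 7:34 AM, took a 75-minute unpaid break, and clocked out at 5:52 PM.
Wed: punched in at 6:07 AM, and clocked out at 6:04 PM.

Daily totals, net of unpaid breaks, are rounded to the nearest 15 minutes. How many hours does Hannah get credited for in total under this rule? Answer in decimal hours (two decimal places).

28.75 hours

Mon: 6:07 AM–2:19 PM = 8 h 12 min − 30 min = 7 h 42 min → rounds to 7 h 45 min
Tue: 7:34 AM–5:52 PM = 10 h 18 min − 75 min = 9 h 3 min → rounds to 9 h 0 min
Wed: 6:07 AM–6:04 PM = 11 h 57 min → rounds to 12 h 0 min
Total credited: 28 h 45 min.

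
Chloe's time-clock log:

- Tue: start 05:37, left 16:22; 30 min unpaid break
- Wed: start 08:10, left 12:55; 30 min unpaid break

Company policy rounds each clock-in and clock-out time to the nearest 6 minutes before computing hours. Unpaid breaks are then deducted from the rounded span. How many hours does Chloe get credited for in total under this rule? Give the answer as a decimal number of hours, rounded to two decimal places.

Tue: in 05:37→05:36, out 16:22→16:24; 10 h 48 min − 30 min = 10 h 18 min
Wed: in 08:10→08:12, out 12:55→12:54; 4 h 42 min − 30 min = 4 h 12 min
Total credited: 14 h 30 min.

14.50 hours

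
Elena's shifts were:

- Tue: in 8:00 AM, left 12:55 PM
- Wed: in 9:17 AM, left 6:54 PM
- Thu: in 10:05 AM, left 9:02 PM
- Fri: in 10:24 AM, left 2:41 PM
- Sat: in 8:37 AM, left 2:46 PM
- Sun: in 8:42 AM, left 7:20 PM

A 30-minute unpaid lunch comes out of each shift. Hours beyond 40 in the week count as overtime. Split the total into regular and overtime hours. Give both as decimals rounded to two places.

Tue: 8:00 AM–12:55 PM = 4 h 55 min; less 30 min break → 4 h 25 min
Wed: 9:17 AM–6:54 PM = 9 h 37 min; less 30 min break → 9 h 7 min
Thu: 10:05 AM–9:02 PM = 10 h 57 min; less 30 min break → 10 h 27 min
Fri: 10:24 AM–2:41 PM = 4 h 17 min; less 30 min break → 3 h 47 min
Sat: 8:37 AM–2:46 PM = 6 h 9 min; less 30 min break → 5 h 39 min
Sun: 8:42 AM–7:20 PM = 10 h 38 min; less 30 min break → 10 h 8 min
Total worked: 43 h 33 min = 43.55 h.
Threshold 40 h → overtime 3 h 33 min, regular 40 h 0 min.

Regular 40.00 hours, overtime 3.55 hours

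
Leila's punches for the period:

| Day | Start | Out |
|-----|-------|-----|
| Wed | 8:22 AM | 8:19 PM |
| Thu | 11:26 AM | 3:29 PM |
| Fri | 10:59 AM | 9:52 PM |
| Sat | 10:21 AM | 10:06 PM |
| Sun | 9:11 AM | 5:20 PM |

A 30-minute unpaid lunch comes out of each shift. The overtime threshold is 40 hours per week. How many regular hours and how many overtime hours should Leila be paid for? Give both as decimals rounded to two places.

Regular 40.00 hours, overtime 4.28 hours

Wed: 8:22 AM–8:19 PM = 11 h 57 min; less 30 min break → 11 h 27 min
Thu: 11:26 AM–3:29 PM = 4 h 3 min; less 30 min break → 3 h 33 min
Fri: 10:59 AM–9:52 PM = 10 h 53 min; less 30 min break → 10 h 23 min
Sat: 10:21 AM–10:06 PM = 11 h 45 min; less 30 min break → 11 h 15 min
Sun: 9:11 AM–5:20 PM = 8 h 9 min; less 30 min break → 7 h 39 min
Total worked: 44 h 17 min = 44.28 h.
Threshold 40 h → overtime 4 h 17 min, regular 40 h 0 min.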